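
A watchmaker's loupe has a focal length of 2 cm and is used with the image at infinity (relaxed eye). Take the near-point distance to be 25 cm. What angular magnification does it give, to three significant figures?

M = D/f = 25/2 = 12.500.

12.5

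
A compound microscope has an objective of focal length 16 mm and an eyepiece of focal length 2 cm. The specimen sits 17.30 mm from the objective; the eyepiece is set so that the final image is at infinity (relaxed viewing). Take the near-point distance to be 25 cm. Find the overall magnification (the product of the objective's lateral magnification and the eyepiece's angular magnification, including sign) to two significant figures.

Convert to cm: f_obj = 16 mm = 1.6 cm; d_o = 17.30 mm = 1.73 cm.
Objective: 1/d_i = 1/f_obj - 1/d_o = 1/1.6 - 1/1.73 = 0.04697 cm^-1, so d_i = 21.292 cm.
m_obj = -d_i/d_o = -21.292/1.73 = -12.308.
Eyepiece angular magnification (image at infinity): M_eye = D/f_e = 25/2 = 12.500.
Overall M = m_obj x M_eye = (-12.308)(12.500) = -153.85.

-150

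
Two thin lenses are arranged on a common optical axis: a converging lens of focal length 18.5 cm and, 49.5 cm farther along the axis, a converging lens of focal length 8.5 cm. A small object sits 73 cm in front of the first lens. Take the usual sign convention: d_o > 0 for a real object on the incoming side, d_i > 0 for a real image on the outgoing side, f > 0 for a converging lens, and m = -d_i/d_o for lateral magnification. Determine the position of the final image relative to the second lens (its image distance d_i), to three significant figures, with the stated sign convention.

13.0 cm

Applying the thin-lens equation to the first lens, 1/18.5 = 1/73 + 1/d_i1, which gives d_i1 = 24.780 cm.
The intermediate image is 24.780 cm to the right of lens 1, so d_o2 = L - d_i1 = 49.5 - 24.780 = 24.720 cm.
Applying the thin-lens equation again with f_2 = 8.5 cm and d_o2 = 24.720 cm gives d_i2 = 12.954 cm.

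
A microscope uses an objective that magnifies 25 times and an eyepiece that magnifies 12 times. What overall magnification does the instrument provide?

300

The overall magnification of a compound microscope is the product of the objective and eyepiece magnifications:
M = M_obj x M_eye = 25 x 12 = 300.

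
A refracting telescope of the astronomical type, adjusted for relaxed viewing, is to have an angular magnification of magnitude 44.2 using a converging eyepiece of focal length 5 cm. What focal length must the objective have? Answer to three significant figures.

221 cm

|M| = f_obj/|f_eye|, so f_obj = |M| x |f_eye| = 44.2 x 5 = 221.000 cm.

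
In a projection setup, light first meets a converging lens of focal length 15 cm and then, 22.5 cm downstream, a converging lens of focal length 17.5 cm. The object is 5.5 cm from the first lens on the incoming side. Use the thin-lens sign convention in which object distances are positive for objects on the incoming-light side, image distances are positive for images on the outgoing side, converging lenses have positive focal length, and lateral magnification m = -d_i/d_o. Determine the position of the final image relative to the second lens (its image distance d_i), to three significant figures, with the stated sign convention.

39.9 cm

First lens: d_i1 = 1/(1/15 - 1/5.5) = -8.684 cm.
With d_i1 < 0 the first image is virtual and lies on the object side; the object distance for lens 2 is d_o2 = 22.5 - (-8.684) = 31.184 cm.
Second lens: d_i2 = 1/(1/17.5 - 1/(31.184)) = 39.880 cm.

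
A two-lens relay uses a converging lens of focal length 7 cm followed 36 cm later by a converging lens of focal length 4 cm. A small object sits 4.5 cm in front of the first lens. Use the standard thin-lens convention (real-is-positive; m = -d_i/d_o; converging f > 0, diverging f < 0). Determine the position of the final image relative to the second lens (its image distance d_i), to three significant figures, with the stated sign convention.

First lens: d_i1 = 1/(1/7 - 1/4.5) = -12.600 cm.
The intermediate image is virtual, 12.600 cm to the left of lens 1, so d_o2 = L - d_i1 = 36 - (-12.600) = 48.600 cm.
Second lens: d_i2 = 1/(1/4 - 1/(48.600)) = 4.359 cm.

4.36 cm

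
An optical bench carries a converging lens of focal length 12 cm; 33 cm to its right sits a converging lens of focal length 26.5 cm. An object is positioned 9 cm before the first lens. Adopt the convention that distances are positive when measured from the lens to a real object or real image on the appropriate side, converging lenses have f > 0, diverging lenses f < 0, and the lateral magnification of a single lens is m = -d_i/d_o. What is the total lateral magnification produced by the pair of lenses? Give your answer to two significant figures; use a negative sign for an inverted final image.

-2.5

Lens 1: 1/d_i1 = 1/f_1 - 1/d_o1 = 1/12 - 1/9 = -0.02778 cm^-1, so d_i1 = -36.000 cm.
m_1 = -(-36.000)/9 = 4.0000.
The intermediate image is virtual, 36.000 cm to the left of lens 1, so d_o2 = L - d_i1 = 33 - (-36.000) = 69.000 cm.
Lens 2: 1/d_i2 = 1/f_2 - 1/d_o2 = 1/26.5 - 1/(69.000) = 0.02324 cm^-1, so d_i2 = 43.024 cm.
m_2 = -(43.024)/(69.000) = -0.6235.
Total m = m_1 x m_2 = (4.0000)(-0.6235) = -2.4941.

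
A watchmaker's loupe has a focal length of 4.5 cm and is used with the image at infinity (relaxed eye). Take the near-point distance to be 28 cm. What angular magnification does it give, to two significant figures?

6.2

M = D/f = 28/4.5 = 6.222.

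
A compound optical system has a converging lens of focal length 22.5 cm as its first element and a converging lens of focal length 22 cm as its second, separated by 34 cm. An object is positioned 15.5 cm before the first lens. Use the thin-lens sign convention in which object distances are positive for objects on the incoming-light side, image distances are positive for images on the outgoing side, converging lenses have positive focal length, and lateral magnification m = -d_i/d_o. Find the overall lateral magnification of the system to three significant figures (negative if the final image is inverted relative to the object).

-1.14

Applying the thin-lens equation to the first lens, 1/22.5 = 1/15.5 + 1/d_i1, which gives d_i1 = -49.821 cm.
Its lateral magnification is m_1 = -d_i1/d_o1 = -(-49.821)/15.5 = 3.2143.
With d_i1 < 0 the first image is virtual and lies on the object side; the object distance for lens 2 is d_o2 = 34 - (-49.821) = 83.821 cm.
Applying the thin-lens equation again with f_2 = 22 cm and d_o2 = 83.821 cm gives d_i2 = 29.829 cm.
m_2 = -(29.829)/(83.821) = -0.3559.
Overall magnification: m = m_1 m_2 = -1.1438.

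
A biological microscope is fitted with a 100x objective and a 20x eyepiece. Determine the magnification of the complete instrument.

2000

The overall magnification of a compound microscope is the product of the objective and eyepiece magnifications:
M = M_obj x M_eye = 100 x 20 = 2000.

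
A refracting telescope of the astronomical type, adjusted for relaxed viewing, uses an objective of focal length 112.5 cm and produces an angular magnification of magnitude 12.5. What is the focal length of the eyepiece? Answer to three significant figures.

9.00 cm

|M| = f_obj/f_eye, so f_eye = f_obj/|M| = 112.5/12.5 = 9.000 cm.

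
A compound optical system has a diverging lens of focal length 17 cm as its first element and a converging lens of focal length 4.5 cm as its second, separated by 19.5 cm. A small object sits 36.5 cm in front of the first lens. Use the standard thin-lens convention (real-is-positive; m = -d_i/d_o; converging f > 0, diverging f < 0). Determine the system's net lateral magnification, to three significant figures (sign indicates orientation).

-0.0538

Lens 1: 1/d_i1 = 1/f_1 - 1/d_o1 = 1/(-17) - 1/36.5 = -0.08622 cm^-1, so d_i1 = -11.598 cm.
m_1 = -(-11.598)/36.5 = 0.3178.
The intermediate image is virtual, 11.598 cm to the left of lens 1, so d_o2 = L - d_i1 = 19.5 - (-11.598) = 31.098 cm.
Lens 2: 1/d_i2 = 1/f_2 - 1/d_o2 = 1/4.5 - 1/(31.098) = 0.19007 cm^-1, so d_i2 = 5.261 cm.
m_2 = -(5.261)/(31.098) = -0.1692.
The system's lateral magnification is m_1 m_2 = (0.3178)(-0.1692) = -0.0538.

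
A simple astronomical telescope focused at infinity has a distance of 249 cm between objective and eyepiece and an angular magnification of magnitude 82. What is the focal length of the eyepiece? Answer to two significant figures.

3.0 cm

In normal adjustment the tube length equals f_obj + f_eye and |M| = f_obj/f_eye.
So f_obj = 82 f_eye and 82 f_eye + f_eye = 249 cm, giving f_eye = 249/83 = 3.000 cm and f_obj = 246.000 cm.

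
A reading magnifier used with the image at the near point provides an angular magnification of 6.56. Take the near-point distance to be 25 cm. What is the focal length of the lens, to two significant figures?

4.5 cm

For the image at the near point, M = 1 + D/f.
f = D/(M - 1) = 25/(6.56 - 1) = 4.496 cm.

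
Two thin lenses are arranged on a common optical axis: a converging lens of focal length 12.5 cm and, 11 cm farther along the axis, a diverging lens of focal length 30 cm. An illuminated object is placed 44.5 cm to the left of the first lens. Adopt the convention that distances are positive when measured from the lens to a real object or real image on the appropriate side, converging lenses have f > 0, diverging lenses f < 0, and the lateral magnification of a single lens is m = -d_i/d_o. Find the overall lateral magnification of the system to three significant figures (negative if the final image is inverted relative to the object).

Lens 1: 1/d_i1 = 1/f_1 - 1/d_o1 = 1/12.5 - 1/44.5 = 0.05753 cm^-1, so d_i1 = 17.383 cm.
m_1 = -(17.383)/44.5 = -0.3906.
Since 17.383 cm > 11 cm, the first image lies past the second lens and serves as a virtual object: d_o2 = L - d_i1 = -6.383 cm.
Lens 2: 1/d_i2 = 1/f_2 - 1/d_o2 = 1/(-30) - 1/(-6.383) = 0.12334 cm^-1, so d_i2 = 8.108 cm.
m_2 = -(8.108)/(-6.383) = 1.2703.
The system's lateral magnification is m_1 m_2 = (-0.3906)(1.2703) = -0.4962.

-0.496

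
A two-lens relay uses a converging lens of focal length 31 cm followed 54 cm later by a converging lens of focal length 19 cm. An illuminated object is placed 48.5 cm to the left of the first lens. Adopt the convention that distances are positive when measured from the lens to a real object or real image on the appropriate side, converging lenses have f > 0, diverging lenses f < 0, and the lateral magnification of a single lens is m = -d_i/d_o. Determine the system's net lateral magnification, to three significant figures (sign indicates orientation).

-0.661

Applying the thin-lens equation to the first lens, 1/31 = 1/48.5 + 1/d_i1, which gives d_i1 = 85.914 cm.
Its lateral magnification is m_1 = -d_i1/d_o1 = -(85.914)/48.5 = -1.7714.
This image would form 85.914 cm past lens 1, i.e. 31.914 cm beyond lens 2, so it is a virtual object for lens 2: d_o2 = 54 - 85.914 = -31.914 cm.
Applying the thin-lens equation again with f_2 = 19 cm and d_o2 = -31.914 cm gives d_i2 = 11.910 cm.
m_2 = -(11.910)/(-31.914) = 0.3732.
The system's lateral magnification is m_1 m_2 = (-1.7714)(0.3732) = -0.6611.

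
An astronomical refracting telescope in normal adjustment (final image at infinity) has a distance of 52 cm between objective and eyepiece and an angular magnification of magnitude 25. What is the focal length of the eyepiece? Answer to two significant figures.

2.0 cm

In normal adjustment the tube length equals f_obj + f_eye and |M| = f_obj/f_eye.
So f_obj = 25 f_eye and 25 f_eye + f_eye = 52 cm, giving f_eye = 52/26 = 2.000 cm and f_obj = 50.000 cm.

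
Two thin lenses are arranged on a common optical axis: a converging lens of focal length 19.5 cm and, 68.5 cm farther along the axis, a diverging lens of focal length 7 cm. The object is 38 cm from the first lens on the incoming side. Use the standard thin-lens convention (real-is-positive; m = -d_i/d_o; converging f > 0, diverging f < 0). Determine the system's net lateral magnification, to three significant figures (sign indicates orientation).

-0.208

Lens 1: 1/d_i1 = 1/f_1 - 1/d_o1 = 1/19.5 - 1/38 = 0.02497 cm^-1, so d_i1 = 40.054 cm.
m_1 = -(40.054)/38 = -1.0541.
That image sits 28.446 cm in front of the second lens, so d_o2 = 28.446 cm.
Lens 2: 1/d_i2 = 1/f_2 - 1/d_o2 = 1/(-7) - 1/(28.446) = -0.17801 cm^-1, so d_i2 = -5.618 cm.
m_2 = -(-5.618)/(28.446) = 0.1975.
Total m = m_1 x m_2 = (-1.0541)(0.1975) = -0.2082.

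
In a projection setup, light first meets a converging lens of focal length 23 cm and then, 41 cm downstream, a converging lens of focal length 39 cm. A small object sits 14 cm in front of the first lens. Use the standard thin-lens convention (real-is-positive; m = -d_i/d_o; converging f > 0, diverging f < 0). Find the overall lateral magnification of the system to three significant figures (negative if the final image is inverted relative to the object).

Lens 1: 1/d_i1 = 1/f_1 - 1/d_o1 = 1/23 - 1/14 = -0.02795 cm^-1, so d_i1 = -35.778 cm.
m_1 = -(-35.778)/14 = 2.5556.
The intermediate image is virtual, 35.778 cm to the left of lens 1, so d_o2 = L - d_i1 = 41 - (-35.778) = 76.778 cm.
Lens 2: 1/d_i2 = 1/f_2 - 1/d_o2 = 1/39 - 1/(76.778) = 0.01262 cm^-1, so d_i2 = 79.262 cm.
m_2 = -(79.262)/(76.778) = -1.0324.
The system's lateral magnification is m_1 m_2 = (2.5556)(-1.0324) = -2.6382.

-2.64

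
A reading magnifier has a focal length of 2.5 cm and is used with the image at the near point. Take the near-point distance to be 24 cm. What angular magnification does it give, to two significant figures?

M = 1 + D/f = 1 + 24/2.5 = 10.600.

11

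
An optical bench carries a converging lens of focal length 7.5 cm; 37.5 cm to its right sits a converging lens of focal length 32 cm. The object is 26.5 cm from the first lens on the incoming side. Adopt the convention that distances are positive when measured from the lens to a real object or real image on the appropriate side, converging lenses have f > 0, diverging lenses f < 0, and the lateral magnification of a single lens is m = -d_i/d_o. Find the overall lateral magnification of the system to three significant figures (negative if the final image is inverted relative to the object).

-2.55

First lens: d_i1 = 1/(1/7.5 - 1/26.5) = 10.461 cm.
m_1 = -(10.461)/26.5 = -0.3947.
That image sits 27.039 cm in front of the second lens, so d_o2 = 27.039 cm.
Second lens: d_i2 = 1/(1/32 - 1/(27.039)) = -174.430 cm.
m_2 = -(-174.430)/(27.039) = 6.4509.
Total m = m_1 x m_2 = (-0.3947)(6.4509) = -2.5464.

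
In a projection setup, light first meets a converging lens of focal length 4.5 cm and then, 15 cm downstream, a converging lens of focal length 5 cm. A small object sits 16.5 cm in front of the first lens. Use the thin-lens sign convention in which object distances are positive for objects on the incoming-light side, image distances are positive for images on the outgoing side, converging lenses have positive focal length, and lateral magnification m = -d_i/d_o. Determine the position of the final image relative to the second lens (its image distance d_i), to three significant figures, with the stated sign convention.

First lens: d_i1 = 1/(1/4.5 - 1/16.5) = 6.188 cm.
That image sits 8.812 cm in front of the second lens, so d_o2 = 8.812 cm.
Second lens: d_i2 = 1/(1/5 - 1/(8.812)) = 11.557 cm.

11.6 cm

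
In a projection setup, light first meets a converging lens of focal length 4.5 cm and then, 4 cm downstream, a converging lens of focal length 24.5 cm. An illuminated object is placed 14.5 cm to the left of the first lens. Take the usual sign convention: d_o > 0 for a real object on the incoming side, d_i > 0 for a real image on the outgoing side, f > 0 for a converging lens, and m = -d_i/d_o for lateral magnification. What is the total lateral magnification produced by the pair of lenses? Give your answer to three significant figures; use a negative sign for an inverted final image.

Lens 1: 1/d_i1 = 1/f_1 - 1/d_o1 = 1/4.5 - 1/14.5 = 0.15326 cm^-1, so d_i1 = 6.525 cm.
m_1 = -(6.525)/14.5 = -0.4500.
Since 6.525 cm > 4 cm, the first image lies past the second lens and serves as a virtual object: d_o2 = L - d_i1 = -2.525 cm.
Lens 2: 1/d_i2 = 1/f_2 - 1/d_o2 = 1/24.5 - 1/(-2.525) = 0.43686 cm^-1, so d_i2 = 2.289 cm.
m_2 = -(2.289)/(-2.525) = 0.9066.
The system's lateral magnification is m_1 m_2 = (-0.4500)(0.9066) = -0.4080.

-0.408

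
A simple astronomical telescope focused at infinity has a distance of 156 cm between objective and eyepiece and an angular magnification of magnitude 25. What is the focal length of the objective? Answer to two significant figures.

In normal adjustment the tube length equals f_obj + f_eye and |M| = f_obj/f_eye.
So f_obj = 25 f_eye and 25 f_eye + f_eye = 156 cm, giving f_eye = 156/26 = 6.000 cm and f_obj = 150.000 cm.

150 cm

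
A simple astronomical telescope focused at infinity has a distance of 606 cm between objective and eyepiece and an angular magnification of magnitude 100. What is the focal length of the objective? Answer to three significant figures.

600 cm

In normal adjustment the tube length equals f_obj + f_eye and |M| = f_obj/f_eye.
So f_obj = 100 f_eye and 100 f_eye + f_eye = 606 cm, giving f_eye = 606/101 = 6.000 cm and f_obj = 600.000 cm.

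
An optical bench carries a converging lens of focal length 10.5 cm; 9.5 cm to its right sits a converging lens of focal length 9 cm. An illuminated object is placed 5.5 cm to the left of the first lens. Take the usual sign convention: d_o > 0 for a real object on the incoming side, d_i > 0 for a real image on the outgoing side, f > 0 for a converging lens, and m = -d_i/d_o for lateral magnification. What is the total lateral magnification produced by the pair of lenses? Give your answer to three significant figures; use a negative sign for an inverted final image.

First lens: d_i1 = 1/(1/10.5 - 1/5.5) = -11.550 cm.
m_1 = -(-11.550)/5.5 = 2.1000.
With d_i1 < 0 the first image is virtual and lies on the object side; the object distance for lens 2 is d_o2 = 9.5 - (-11.550) = 21.050 cm.
Second lens: d_i2 = 1/(1/9 - 1/(21.050)) = 15.722 cm.
m_2 = -(15.722)/(21.050) = -0.7469.
Overall magnification: m = m_1 m_2 = -1.5685.

-1.57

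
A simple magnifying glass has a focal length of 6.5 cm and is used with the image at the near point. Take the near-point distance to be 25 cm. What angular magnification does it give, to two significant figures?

M = 1 + D/f = 1 + 25/6.5 = 4.846.

4.8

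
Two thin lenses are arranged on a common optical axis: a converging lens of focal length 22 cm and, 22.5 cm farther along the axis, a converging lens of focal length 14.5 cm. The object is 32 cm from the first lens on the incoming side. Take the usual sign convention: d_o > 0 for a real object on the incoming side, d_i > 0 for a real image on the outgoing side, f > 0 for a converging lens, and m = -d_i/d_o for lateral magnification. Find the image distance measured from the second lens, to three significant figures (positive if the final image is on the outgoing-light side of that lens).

11.1 cm

First lens: d_i1 = 1/(1/22 - 1/32) = 70.400 cm.
This image would form 70.400 cm past lens 1, i.e. 47.900 cm beyond lens 2, so it is a virtual object for lens 2: d_o2 = 22.5 - 70.400 = -47.900 cm.
Second lens: d_i2 = 1/(1/14.5 - 1/(-47.900)) = 11.131 cm.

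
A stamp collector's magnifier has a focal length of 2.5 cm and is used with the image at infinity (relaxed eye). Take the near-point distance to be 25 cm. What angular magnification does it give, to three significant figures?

M = D/f = 25/2.5 = 10.000.

10.0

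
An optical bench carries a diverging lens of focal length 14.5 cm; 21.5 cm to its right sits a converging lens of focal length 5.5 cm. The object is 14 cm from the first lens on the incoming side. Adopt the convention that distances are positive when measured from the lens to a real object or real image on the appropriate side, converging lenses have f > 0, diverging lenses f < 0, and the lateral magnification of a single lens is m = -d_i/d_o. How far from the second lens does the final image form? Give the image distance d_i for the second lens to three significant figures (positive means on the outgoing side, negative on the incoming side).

6.81 cm

First lens: d_i1 = 1/(1/(-14.5) - 1/14) = -7.123 cm.
With d_i1 < 0 the first image is virtual and lies on the object side; the object distance for lens 2 is d_o2 = 21.5 - (-7.123) = 28.623 cm.
Second lens: d_i2 = 1/(1/5.5 - 1/(28.623)) = 6.808 cm.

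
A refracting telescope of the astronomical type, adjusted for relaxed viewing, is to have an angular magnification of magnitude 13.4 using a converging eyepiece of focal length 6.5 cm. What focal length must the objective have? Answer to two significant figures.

|M| = f_obj/|f_eye|, so f_obj = |M| x |f_eye| = 13.4 x 6.5 = 87.100 cm.

87 cm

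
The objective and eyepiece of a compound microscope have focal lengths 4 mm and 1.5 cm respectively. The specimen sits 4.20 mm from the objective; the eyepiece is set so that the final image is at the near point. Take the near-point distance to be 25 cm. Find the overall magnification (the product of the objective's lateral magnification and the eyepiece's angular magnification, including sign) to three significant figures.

Convert to cm: f_obj = 4 mm = 0.4 cm; d_o = 4.20 mm = 0.42 cm.
Objective: 1/d_i = 1/f_obj - 1/d_o = 1/0.4 - 1/0.42 = 0.11905 cm^-1, so d_i = 8.400 cm.
m_obj = -d_i/d_o = -8.400/0.42 = -20.000.
Eyepiece angular magnification (image at near point): M_eye = 1 + D/f_e = 1 + 25/1.5 = 17.667.
Overall M = m_obj x M_eye = (-20.000)(17.667) = -353.33.

-353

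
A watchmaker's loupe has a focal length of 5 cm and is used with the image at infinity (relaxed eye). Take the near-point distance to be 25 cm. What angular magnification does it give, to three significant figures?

5.00

M = D/f = 25/5 = 5.000.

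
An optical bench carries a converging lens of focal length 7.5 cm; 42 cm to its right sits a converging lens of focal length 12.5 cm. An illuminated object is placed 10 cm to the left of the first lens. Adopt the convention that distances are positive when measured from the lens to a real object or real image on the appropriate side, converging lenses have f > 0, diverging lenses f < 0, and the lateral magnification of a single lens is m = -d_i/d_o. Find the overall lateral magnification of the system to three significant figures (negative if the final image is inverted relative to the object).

-75.0

Applying the thin-lens equation to the first lens, 1/7.5 = 1/10 + 1/d_i1, which gives d_i1 = 30.000 cm.
Its lateral magnification is m_1 = -d_i1/d_o1 = -(30.000)/10 = -3.0000.
That image sits 12.000 cm in front of the second lens, so d_o2 = 12.000 cm.
Applying the thin-lens equation again with f_2 = 12.5 cm and d_o2 = 12.000 cm gives d_i2 = -300.000 cm.
m_2 = -(-300.000)/(12.000) = 25.0000.
The system's lateral magnification is m_1 m_2 = (-3.0000)(25.0000) = -75.0000.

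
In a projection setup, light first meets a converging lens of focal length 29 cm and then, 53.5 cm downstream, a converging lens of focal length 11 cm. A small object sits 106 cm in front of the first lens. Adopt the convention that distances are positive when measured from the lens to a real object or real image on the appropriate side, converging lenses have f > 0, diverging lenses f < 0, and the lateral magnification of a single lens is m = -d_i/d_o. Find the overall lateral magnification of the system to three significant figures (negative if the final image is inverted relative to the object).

1.61

Applying the thin-lens equation to the first lens, 1/29 = 1/106 + 1/d_i1, which gives d_i1 = 39.922 cm.
Its lateral magnification is m_1 = -d_i1/d_o1 = -(39.922)/106 = -0.3766.
That image sits 13.578 cm in front of the second lens, so d_o2 = 13.578 cm.
Applying the thin-lens equation again with f_2 = 11 cm and d_o2 = 13.578 cm gives d_i2 = 57.937 cm.
m_2 = -(57.937)/(13.578) = -4.2670.
Total m = m_1 x m_2 = (-0.3766)(-4.2670) = 1.6071.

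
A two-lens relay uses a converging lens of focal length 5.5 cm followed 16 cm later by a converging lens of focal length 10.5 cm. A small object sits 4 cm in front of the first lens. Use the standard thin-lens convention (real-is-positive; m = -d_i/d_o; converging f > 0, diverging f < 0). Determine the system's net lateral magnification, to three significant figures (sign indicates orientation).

-1.91

Applying the thin-lens equation to the first lens, 1/5.5 = 1/4 + 1/d_i1, which gives d_i1 = -14.667 cm.
Its lateral magnification is m_1 = -d_i1/d_o1 = -(-14.667)/4 = 3.6667.
With d_i1 < 0 the first image is virtual and lies on the object side; the object distance for lens 2 is d_o2 = 16 - (-14.667) = 30.667 cm.
Applying the thin-lens equation again with f_2 = 10.5 cm and d_o2 = 30.667 cm gives d_i2 = 15.967 cm.
m_2 = -(15.967)/(30.667) = -0.5207.
Total m = m_1 x m_2 = (3.6667)(-0.5207) = -1.9091.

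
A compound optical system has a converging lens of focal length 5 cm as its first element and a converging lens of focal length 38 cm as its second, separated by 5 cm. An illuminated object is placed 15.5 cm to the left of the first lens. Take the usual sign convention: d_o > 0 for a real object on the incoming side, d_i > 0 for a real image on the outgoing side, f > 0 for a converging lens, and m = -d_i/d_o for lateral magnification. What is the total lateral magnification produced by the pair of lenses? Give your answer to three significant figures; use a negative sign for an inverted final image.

Applying the thin-lens equation to the first lens, 1/5 = 1/15.5 + 1/d_i1, which gives d_i1 = 7.381 cm.
Its lateral magnification is m_1 = -d_i1/d_o1 = -(7.381)/15.5 = -0.4762.
Since 7.381 cm > 5 cm, the first image lies past the second lens and serves as a virtual object: d_o2 = L - d_i1 = -2.381 cm.
Applying the thin-lens equation again with f_2 = 38 cm and d_o2 = -2.381 cm gives d_i2 = 2.241 cm.
m_2 = -(2.241)/(-2.381) = 0.9410.
The system's lateral magnification is m_1 m_2 = (-0.4762)(0.9410) = -0.4481.

-0.448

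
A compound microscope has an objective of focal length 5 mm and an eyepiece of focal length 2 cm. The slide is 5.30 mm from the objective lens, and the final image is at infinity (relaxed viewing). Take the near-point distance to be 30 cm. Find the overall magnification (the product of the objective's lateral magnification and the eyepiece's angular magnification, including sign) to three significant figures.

-250

Convert to cm: f_obj = 5 mm = 0.5 cm; d_o = 5.30 mm = 0.53 cm.
Objective: 1/d_i = 1/f_obj - 1/d_o = 1/0.5 - 1/0.53 = 0.11321 cm^-1, so d_i = 8.833 cm.
m_obj = -d_i/d_o = -8.833/0.53 = -16.667.
Eyepiece angular magnification (image at infinity): M_eye = D/f_e = 30/2 = 15.000.
Overall M = m_obj x M_eye = (-16.667)(15.000) = -250.00.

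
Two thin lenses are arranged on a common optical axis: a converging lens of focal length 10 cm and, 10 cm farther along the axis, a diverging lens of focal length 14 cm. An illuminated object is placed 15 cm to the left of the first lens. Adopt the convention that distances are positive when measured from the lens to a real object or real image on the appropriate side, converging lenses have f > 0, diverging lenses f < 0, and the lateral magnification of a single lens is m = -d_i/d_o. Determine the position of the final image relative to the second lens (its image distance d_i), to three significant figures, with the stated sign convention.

-46.7 cm

Applying the thin-lens equation to the first lens, 1/10 = 1/15 + 1/d_i1, which gives d_i1 = 30.000 cm.
This image would form 30.000 cm past lens 1, i.e. 20.000 cm beyond lens 2, so it is a virtual object for lens 2: d_o2 = 10 - 30.000 = -20.000 cm.
Applying the thin-lens equation again with f_2 = -14 cm and d_o2 = -20.000 cm gives d_i2 = -46.667 cm.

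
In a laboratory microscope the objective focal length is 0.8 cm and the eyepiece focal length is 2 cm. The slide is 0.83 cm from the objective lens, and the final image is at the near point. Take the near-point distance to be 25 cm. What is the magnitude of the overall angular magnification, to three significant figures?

360

Objective: 1/d_i = 1/f_obj - 1/d_o = 1/0.8 - 1/0.83 = 0.04518 cm^-1, so d_i = 22.133 cm.
m_obj = -d_i/d_o = -22.133/0.83 = -26.667.
Eyepiece angular magnification (image at near point): M_eye = 1 + D/f_e = 1 + 25/2 = 13.500.
Overall M = m_obj x M_eye = (-26.667)(13.500) = -360.00.
|M| = 360.00.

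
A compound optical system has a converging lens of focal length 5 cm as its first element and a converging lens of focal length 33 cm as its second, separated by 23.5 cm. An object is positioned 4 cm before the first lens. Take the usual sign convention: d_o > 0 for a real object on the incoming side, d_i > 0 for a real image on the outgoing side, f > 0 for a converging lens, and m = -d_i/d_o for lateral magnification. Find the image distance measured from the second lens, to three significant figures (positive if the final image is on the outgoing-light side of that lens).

Applying the thin-lens equation to the first lens, 1/5 = 1/4 + 1/d_i1, which gives d_i1 = -20.000 cm.
The intermediate image is virtual, 20.000 cm to the left of lens 1, so d_o2 = L - d_i1 = 23.5 - (-20.000) = 43.500 cm.
Applying the thin-lens equation again with f_2 = 33 cm and d_o2 = 43.500 cm gives d_i2 = 136.714 cm.

137 cm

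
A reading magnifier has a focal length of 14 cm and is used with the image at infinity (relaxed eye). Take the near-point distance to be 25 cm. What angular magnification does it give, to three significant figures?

M = D/f = 25/14 = 1.786.

1.79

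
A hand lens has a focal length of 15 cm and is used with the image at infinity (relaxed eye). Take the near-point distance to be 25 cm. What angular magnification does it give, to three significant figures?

M = D/f = 25/15 = 1.667.

1.67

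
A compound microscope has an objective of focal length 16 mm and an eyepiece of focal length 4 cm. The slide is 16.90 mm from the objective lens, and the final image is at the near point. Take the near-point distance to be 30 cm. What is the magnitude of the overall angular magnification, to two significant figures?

Convert to cm: f_obj = 16 mm = 1.6 cm; d_o = 16.90 mm = 1.69 cm.
Objective: 1/d_i = 1/f_obj - 1/d_o = 1/1.6 - 1/1.69 = 0.03328 cm^-1, so d_i = 30.044 cm.
m_obj = -d_i/d_o = -30.044/1.69 = -17.778.
Eyepiece angular magnification (image at near point): M_eye = 1 + D/f_e = 1 + 30/4 = 8.500.
Overall M = m_obj x M_eye = (-17.778)(8.500) = -151.11.
|M| = 151.11.

150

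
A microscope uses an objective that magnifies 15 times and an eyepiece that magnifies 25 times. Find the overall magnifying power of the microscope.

The overall magnification of a compound microscope is the product of the objective and eyepiece magnifications:
M = M_obj x M_eye = 15 x 25 = 375.

375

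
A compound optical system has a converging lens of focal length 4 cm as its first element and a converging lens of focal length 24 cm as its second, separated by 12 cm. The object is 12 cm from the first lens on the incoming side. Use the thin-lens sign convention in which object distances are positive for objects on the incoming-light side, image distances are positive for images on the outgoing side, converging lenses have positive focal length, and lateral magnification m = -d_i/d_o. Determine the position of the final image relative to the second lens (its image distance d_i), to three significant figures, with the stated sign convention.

-8.00 cm

Lens 1: 1/d_i1 = 1/f_1 - 1/d_o1 = 1/4 - 1/12 = 0.16667 cm^-1, so d_i1 = 6.000 cm.
That image sits 6.000 cm in front of the second lens, so d_o2 = 6.000 cm.
Lens 2: 1/d_i2 = 1/f_2 - 1/d_o2 = 1/24 - 1/(6.000) = -0.12500 cm^-1, so d_i2 = -8.000 cm.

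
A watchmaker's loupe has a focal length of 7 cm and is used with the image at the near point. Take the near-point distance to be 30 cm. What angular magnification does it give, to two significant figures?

M = 1 + D/f = 1 + 30/7 = 5.286.

5.3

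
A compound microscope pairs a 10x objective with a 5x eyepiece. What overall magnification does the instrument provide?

50

The overall magnification of a compound microscope is the product of the objective and eyepiece magnifications:
M = M_obj x M_eye = 10 x 5 = 50.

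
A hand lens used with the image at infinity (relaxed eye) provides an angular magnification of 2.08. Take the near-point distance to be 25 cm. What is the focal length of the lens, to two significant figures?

For the image at infinity, M = D/f.
f = D/M = 25/2.08 = 12.019 cm.

12 cm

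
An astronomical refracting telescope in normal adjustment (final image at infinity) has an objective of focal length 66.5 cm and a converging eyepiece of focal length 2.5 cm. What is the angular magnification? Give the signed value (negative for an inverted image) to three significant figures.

-26.6

M = -f_obj/f_eye = -66.5/(2.5) = -26.600.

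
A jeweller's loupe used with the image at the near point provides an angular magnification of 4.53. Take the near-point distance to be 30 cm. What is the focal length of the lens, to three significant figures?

8.50 cm

For the image at the near point, M = 1 + D/f.
f = D/(M - 1) = 30/(4.53 - 1) = 8.499 cm.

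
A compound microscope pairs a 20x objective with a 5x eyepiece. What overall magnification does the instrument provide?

100

The overall magnification of a compound microscope is the product of the objective and eyepiece magnifications:
M = M_obj x M_eye = 20 x 5 = 100.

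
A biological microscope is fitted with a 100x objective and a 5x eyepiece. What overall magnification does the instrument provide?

500

The overall magnification of a compound microscope is the product of the objective and eyepiece magnifications:
M = M_obj x M_eye = 100 x 5 = 500.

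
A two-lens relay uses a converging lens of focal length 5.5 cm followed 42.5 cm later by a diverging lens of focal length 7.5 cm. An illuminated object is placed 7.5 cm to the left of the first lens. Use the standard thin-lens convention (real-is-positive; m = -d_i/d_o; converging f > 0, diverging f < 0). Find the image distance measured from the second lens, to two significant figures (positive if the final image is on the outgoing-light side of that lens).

-5.6 cm

First lens: d_i1 = 1/(1/5.5 - 1/7.5) = 20.625 cm.
The intermediate image is 20.625 cm to the right of lens 1, so d_o2 = L - d_i1 = 42.5 - 20.625 = 21.875 cm.
Second lens: d_i2 = 1/(1/(-7.5) - 1/(21.875)) = -5.585 cm.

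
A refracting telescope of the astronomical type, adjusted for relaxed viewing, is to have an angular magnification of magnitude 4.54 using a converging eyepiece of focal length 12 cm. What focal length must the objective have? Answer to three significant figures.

|M| = f_obj/|f_eye|, so f_obj = |M| x |f_eye| = 4.54 x 12 = 54.480 cm.

54.5 cm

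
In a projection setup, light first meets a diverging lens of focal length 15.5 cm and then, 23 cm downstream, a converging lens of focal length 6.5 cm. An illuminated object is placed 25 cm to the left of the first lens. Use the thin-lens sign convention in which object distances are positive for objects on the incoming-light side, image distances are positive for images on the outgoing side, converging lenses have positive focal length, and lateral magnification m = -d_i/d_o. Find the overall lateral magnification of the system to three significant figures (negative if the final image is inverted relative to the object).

Applying the thin-lens equation to the first lens, 1/(-15.5) = 1/25 + 1/d_i1, which gives d_i1 = -9.568 cm.
Its lateral magnification is m_1 = -d_i1/d_o1 = -(-9.568)/25 = 0.3827.
The intermediate image is virtual, 9.568 cm to the left of lens 1, so d_o2 = L - d_i1 = 23 - (-9.568) = 32.568 cm.
Applying the thin-lens equation again with f_2 = 6.5 cm and d_o2 = 32.568 cm gives d_i2 = 8.121 cm.
m_2 = -(8.121)/(32.568) = -0.2493.
Total m = m_1 x m_2 = (0.3827)(-0.2493) = -0.0954.

-0.0954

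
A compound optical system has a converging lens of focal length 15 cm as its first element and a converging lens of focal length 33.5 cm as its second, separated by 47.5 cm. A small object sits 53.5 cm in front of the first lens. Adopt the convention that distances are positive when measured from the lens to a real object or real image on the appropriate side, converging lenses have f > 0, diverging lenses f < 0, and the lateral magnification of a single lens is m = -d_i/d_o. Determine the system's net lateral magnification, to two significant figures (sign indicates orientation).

Lens 1: 1/d_i1 = 1/f_1 - 1/d_o1 = 1/15 - 1/53.5 = 0.04798 cm^-1, so d_i1 = 20.844 cm.
m_1 = -(20.844)/53.5 = -0.3896.
Object distance for lens 2: d_o2 = 47.5 - 20.844 = 26.656 cm.
Lens 2: 1/d_i2 = 1/f_2 - 1/d_o2 = 1/33.5 - 1/(26.656) = -0.00766 cm^-1, so d_i2 = -130.472 cm.
m_2 = -(-130.472)/(26.656) = 4.8947.
Total m = m_1 x m_2 = (-0.3896)(4.8947) = -1.9070.

-1.9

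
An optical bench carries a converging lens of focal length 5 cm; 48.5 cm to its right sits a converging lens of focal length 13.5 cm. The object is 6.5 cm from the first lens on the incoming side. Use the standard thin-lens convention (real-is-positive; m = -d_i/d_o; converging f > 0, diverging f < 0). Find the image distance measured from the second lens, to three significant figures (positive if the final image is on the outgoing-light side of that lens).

Lens 1: 1/d_i1 = 1/f_1 - 1/d_o1 = 1/5 - 1/6.5 = 0.04615 cm^-1, so d_i1 = 21.667 cm.
The intermediate image is 21.667 cm to the right of lens 1, so d_o2 = L - d_i1 = 48.5 - 21.667 = 26.833 cm.
Lens 2: 1/d_i2 = 1/f_2 - 1/d_o2 = 1/13.5 - 1/(26.833) = 0.03681 cm^-1, so d_i2 = 27.169 cm.

27.2 cm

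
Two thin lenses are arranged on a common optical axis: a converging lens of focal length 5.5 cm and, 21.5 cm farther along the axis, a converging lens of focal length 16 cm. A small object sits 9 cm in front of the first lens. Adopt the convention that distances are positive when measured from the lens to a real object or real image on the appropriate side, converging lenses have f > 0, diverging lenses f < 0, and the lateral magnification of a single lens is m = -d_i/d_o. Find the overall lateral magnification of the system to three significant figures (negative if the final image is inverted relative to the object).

First lens: d_i1 = 1/(1/5.5 - 1/9) = 14.143 cm.
m_1 = -(14.143)/9 = -1.5714.
The intermediate image is 14.143 cm to the right of lens 1, so d_o2 = L - d_i1 = 21.5 - 14.143 = 7.357 cm.
Second lens: d_i2 = 1/(1/16 - 1/(7.357)) = -13.620 cm.
m_2 = -(-13.620)/(7.357) = 1.8512.
Overall magnification: m = m_1 m_2 = -2.9091.

-2.91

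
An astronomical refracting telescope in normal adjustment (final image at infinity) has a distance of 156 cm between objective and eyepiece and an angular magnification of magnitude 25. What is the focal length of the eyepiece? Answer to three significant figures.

In normal adjustment the tube length equals f_obj + f_eye and |M| = f_obj/f_eye.
So f_obj = 25 f_eye and 25 f_eye + f_eye = 156 cm, giving f_eye = 156/26 = 6.000 cm and f_obj = 150.000 cm.

6.00 cm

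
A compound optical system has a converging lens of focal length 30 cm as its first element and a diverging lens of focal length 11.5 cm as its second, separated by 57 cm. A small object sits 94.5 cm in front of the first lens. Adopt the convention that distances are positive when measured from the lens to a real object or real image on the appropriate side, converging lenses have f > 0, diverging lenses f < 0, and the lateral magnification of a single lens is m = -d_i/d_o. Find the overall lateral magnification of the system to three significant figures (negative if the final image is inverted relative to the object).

-0.218

First lens: d_i1 = 1/(1/30 - 1/94.5) = 43.953 cm.
m_1 = -(43.953)/94.5 = -0.4651.
Object distance for lens 2: d_o2 = 57 - 43.953 = 13.047 cm.
Second lens: d_i2 = 1/(1/(-11.5) - 1/(13.047)) = -6.112 cm.
m_2 = -(-6.112)/(13.047) = 0.4685.
Overall magnification: m = m_1 m_2 = -0.2179.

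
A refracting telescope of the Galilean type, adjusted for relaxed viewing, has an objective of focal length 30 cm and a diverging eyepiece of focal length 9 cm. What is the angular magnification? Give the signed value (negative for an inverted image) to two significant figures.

3.3

M = -f_obj/f_eye = -30/(-9) = 3.333.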